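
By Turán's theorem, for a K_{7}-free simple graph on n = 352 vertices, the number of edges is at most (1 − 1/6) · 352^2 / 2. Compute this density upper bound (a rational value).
Turán density bound = (5/6) · 352^2/2 = 154880/3 ≈ 51626.6667

Turán's theorem: ex(n, K_{r+1}) is achieved by the complete r-partite Turán graph T(n, r) with parts as balanced as possible, and is at most (1 − 1/r) · n^2/2. For r = 6, n = 352: the density bound is (5/6) · 123904/2 = 154880/3 ≈ 51626.6667. The integer-valued extremum is e(T(352, 6)) = 51626, which is strictly less than the density bound 154880/3 since 6 ∤ 352 (the parts of T(352, 6) cannot all be equal).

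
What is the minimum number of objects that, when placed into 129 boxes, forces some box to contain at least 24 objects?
n = (24 − 1)·129 + 1 = 2968

By the generalised pigeonhole principle, to guarantee some box contains ≥ r objects we need more than (r − 1) · k objects total. Threshold: n = (r − 1) · k + 1. With r = 24 and k = 129: n = 23 · 129 + 1 = 2967 + 1 = 2968. For n = 2967 = 23 · 129, we can put exactly 23 objects in every box, avoiding 24 in any single one — so 2968 is tight.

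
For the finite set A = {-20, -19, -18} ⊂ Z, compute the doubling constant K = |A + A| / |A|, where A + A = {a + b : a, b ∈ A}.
K = |A + A| / |A| = 5/3

Enumerate A + A = {a + b : a, b ∈ A}. With |A| = 3, there are |A|^2 = 9 ordered sum pairs; collecting distinct values, A + A = {-40, -39, -38, -37, -36}, so |A + A| = 5. Thus K = 5/3. Here |A + A| = 2|A| − 1 = 5, the minimum possible — so K = 5/3 is minimal, which holds iff A is an arithmetic progression.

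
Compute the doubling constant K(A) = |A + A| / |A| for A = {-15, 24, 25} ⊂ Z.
K = |A + A| / |A| = 6/3 = 2

Enumerate A + A = {a + b : a, b ∈ A}. With |A| = 3, there are |A|^2 = 9 ordered sum pairs; collecting distinct values, A + A = {-30, 9, 10, 48, 49, 50}, so |A + A| = 6. Thus K = 6/3 = 2. For comparison, the minimum possible |A + A| over all 3-element sets is 2·3 − 1 = 5 (so min K = 5/3), attained only by arithmetic progressions.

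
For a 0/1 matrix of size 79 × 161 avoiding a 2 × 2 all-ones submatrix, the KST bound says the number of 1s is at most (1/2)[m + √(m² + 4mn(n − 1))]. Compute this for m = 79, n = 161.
z(79, 161; 2, 2) ≤ (1/2)[79 + √(79² + 4·79·161·160)] = (1/2)[79 + √8146401] = 1466.595

Kővári–Sós–Turán: let r_1, ..., r_79 be the row sums and z = Σ r_i the total number of 1s. Each pair of columns can share at most one row with both entries 1 (else a 2×2 all-ones block appears), so Σ_i C(r_i, 2) ≤ C(161, 2) = 12880. By convexity Σ_i C(r_i, 2) ≥ 79·C(z/79, 2) = z(z − 79)/(2·79), giving z² − 79z − 79·161·160 ≤ 0 and hence z ≤ (1/2)[79 + √(6241 + 4·2035040)] = (1/2)[79 + √8146401] ≈ (1/2)(79 + 2854.1901) = 1466.595.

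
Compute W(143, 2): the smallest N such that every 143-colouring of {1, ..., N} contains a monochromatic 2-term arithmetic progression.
W(143, 2) = 143 + 1 = 144

A 2-term AP is any pair of integers, so a monochromatic 2-AP exists iff some colour is used at least twice. With 143 colours, the colouring i ↦ i on {1, ..., 143} uses each colour once, avoiding any monochromatic pair, so W(143, 2) > 143. For {1, ..., 144}, pigeonhole forces two integers of the same colour, which form a monochromatic 2-AP. Hence W(143, 2) = 144.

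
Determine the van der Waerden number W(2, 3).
W(2, 3) = 9

Lower bound: the 2-colouring RRBBRRBB of {1, ..., 8} (R at positions {1, 2, 5, 6}, B at {3, 4, 7, 8}) contains no monochromatic 3-term AP, so W(2, 3) > 8. Upper bound: a case analysis on any 2-colouring of {1, ..., 9} forces such an AP. Hence W(2, 3) = 9.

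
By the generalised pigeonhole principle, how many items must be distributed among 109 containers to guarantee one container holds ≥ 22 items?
n = (22 − 1)·109 + 1 = 2290

By the generalised pigeonhole principle, to guarantee some box contains ≥ r objects we need more than (r − 1) · k objects total. Threshold: n = (r − 1) · k + 1. With r = 22 and k = 109: n = 21 · 109 + 1 = 2289 + 1 = 2290. For n = 2289 = 21 · 109, we can put exactly 21 objects in every box, avoiding 22 in any single one — so 2290 is tight.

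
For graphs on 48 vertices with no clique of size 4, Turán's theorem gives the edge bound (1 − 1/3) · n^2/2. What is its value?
Turán density bound = (2/3) · 48^2/2 = 768

Turán's theorem: ex(n, K_{r+1}) is achieved by the complete r-partite Turán graph T(n, r) with parts as balanced as possible, and is at most (1 − 1/r) · n^2/2. For r = 3, n = 48: the density bound is (2/3) · 2304/2 = 768. Since 3 ∣ 48, the Turán graph T(48, 3) has parts of equal size 16, and its edge count e(T(48, 3)) = 768 attains the density bound exactly.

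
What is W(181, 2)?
W(181, 2) = 181 + 1 = 182

A 2-term AP is any pair of integers, so a monochromatic 2-AP exists iff some colour is used at least twice. With 181 colours, the colouring i ↦ i on {1, ..., 181} uses each colour once, avoiding any monochromatic pair, so W(181, 2) > 181. For {1, ..., 182}, pigeonhole forces two integers of the same colour, which form a monochromatic 2-AP. Hence W(181, 2) = 182.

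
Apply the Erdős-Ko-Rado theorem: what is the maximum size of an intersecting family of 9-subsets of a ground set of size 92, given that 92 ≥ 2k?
max |F| = C(91, 8) = 84986896995

Erdős-Ko-Rado (1961): when n ≥ 2k, max |F| = C(n−1, k−1). The bound is attained by the star {A : i ∈ A} for any fixed i ∈ [n]. Here C(92−1, 9−1) = C(91, 8) = 84986896995.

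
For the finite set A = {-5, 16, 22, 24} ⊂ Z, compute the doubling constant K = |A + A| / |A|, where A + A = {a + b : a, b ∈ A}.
K = |A + A| / |A| = 10/4 = 5/2

Enumerate A + A = {a + b : a, b ∈ A}. With |A| = 4, there are |A|^2 = 16 ordered sum pairs; collecting distinct values, A + A = {-10, 11, 17, 19, 32, 38, 40, 44, 46, 48}, so |A + A| = 10. Thus K = 10/4 = 5/2. For comparison, the minimum possible |A + A| over all 4-element sets is 2·4 − 1 = 7 (so min K = 7/4), attained only by arithmetic progressions.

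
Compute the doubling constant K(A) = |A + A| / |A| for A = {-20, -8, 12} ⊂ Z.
K = |A + A| / |A| = 6/3 = 2

Enumerate A + A = {a + b : a, b ∈ A}. With |A| = 3, there are |A|^2 = 9 ordered sum pairs; collecting distinct values, A + A = {-40, -28, -16, -8, 4, 24}, so |A + A| = 6. Thus K = 6/3 = 2. For comparison, the minimum possible |A + A| over all 3-element sets is 2·3 − 1 = 5 (so min K = 5/3), attained only by arithmetic progressions.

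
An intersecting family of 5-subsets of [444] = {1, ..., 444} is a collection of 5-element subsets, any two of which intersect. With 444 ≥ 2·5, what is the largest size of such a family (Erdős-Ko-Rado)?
max |F| = C(443, 4) = 1583091510

The Erdős-Ko-Rado theorem states: for n ≥ 2k, an intersecting family of k-subsets of an n-element set has size at most C(n − 1, k − 1), with equality for 'star' families {A ⊆ [n] : |A| = k, i ∈ A} (fix an element i). For n = 444, k = 5: C(443, 4) = 1583091510.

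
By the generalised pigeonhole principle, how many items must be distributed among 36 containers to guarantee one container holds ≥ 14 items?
n = (14 − 1)·36 + 1 = 469

By the generalised pigeonhole principle, to guarantee some box contains ≥ r objects we need more than (r − 1) · k objects total. Threshold: n = (r − 1) · k + 1. With r = 14 and k = 36: n = 13 · 36 + 1 = 468 + 1 = 469. For n = 468 = 13 · 36, we can put exactly 13 objects in every box, avoiding 14 in any single one — so 469 is tight.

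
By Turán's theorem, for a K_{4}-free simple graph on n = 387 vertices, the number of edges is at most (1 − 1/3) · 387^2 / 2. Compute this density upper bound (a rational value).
Turán density bound = (2/3) · 387^2/2 = 49923

Turán's theorem: ex(n, K_{r+1}) is achieved by the complete r-partite Turán graph T(n, r) with parts as balanced as possible, and is at most (1 − 1/r) · n^2/2. For r = 3, n = 387: the density bound is (2/3) · 149769/2 = 49923. Since 3 ∣ 387, the Turán graph T(387, 3) has parts of equal size 129, and its edge count e(T(387, 3)) = 49923 attains the density bound exactly.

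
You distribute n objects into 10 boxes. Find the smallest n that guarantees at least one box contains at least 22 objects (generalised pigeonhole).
n = (22 − 1)·10 + 1 = 211

By the generalised pigeonhole principle, to guarantee some box contains ≥ r objects we need more than (r − 1) · k objects total. Threshold: n = (r − 1) · k + 1. With r = 22 and k = 10: n = 21 · 10 + 1 = 210 + 1 = 211. For n = 210 = 21 · 10, we can put exactly 21 objects in every box, avoiding 22 in any single one — so 211 is tight.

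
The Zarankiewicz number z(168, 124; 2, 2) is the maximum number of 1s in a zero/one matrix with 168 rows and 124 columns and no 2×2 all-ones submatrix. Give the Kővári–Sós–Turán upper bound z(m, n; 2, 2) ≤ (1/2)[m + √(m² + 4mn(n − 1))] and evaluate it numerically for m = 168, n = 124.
z(168, 124; 2, 2) ≤ (1/2)[168 + √(168² + 4·168·124·123)] = (1/2)[168 + √10277568] = 1686.9323

Kővári–Sós–Turán: let r_1, ..., r_168 be the row sums and z = Σ r_i the total number of 1s. Each pair of columns can share at most one row with both entries 1 (else a 2×2 all-ones block appears), so Σ_i C(r_i, 2) ≤ C(124, 2) = 7626. By convexity Σ_i C(r_i, 2) ≥ 168·C(z/168, 2) = z(z − 168)/(2·168), giving z² − 168z − 168·124·123 ≤ 0 and hence z ≤ (1/2)[168 + √(28224 + 4·2562336)] = (1/2)[168 + √10277568] ≈ (1/2)(168 + 3205.8646) = 1686.9323.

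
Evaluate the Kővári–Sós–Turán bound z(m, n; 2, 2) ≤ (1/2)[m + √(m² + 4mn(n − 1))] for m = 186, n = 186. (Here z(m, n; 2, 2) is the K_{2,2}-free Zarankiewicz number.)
z(186, 186; 2, 2) ≤ (1/2)[186 + √(186² + 4·186·186·185)] = (1/2)[186 + √25635636] = 2624.5823

Kővári–Sós–Turán: let r_1, ..., r_186 be the row sums and z = Σ r_i the total number of 1s. Each pair of columns can share at most one row with both entries 1 (else a 2×2 all-ones block appears), so Σ_i C(r_i, 2) ≤ C(186, 2) = 17205. By convexity Σ_i C(r_i, 2) ≥ 186·C(z/186, 2) = z(z − 186)/(2·186), giving z² − 186z − 186·186·185 ≤ 0 and hence z ≤ (1/2)[186 + √(34596 + 4·6400260)] = (1/2)[186 + √25635636] ≈ (1/2)(186 + 5063.1646) = 2624.5823.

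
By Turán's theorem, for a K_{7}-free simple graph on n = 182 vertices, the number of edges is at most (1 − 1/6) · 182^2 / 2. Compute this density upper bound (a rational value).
Turán density bound = (5/6) · 182^2/2 = 41405/3 ≈ 13801.6667

Turán's theorem: ex(n, K_{r+1}) is achieved by the complete r-partite Turán graph T(n, r) with parts as balanced as possible, and is at most (1 − 1/r) · n^2/2. For r = 6, n = 182: the density bound is (5/6) · 33124/2 = 41405/3 ≈ 13801.6667. The integer-valued extremum is e(T(182, 6)) = 13801, which is strictly less than the density bound 41405/3 since 6 ∤ 182 (the parts of T(182, 6) cannot all be equal).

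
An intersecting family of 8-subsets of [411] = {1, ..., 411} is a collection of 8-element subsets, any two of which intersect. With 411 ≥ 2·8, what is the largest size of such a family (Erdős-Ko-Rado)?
max |F| = C(410, 7) = 367023288800520

The Erdős-Ko-Rado theorem states: for n ≥ 2k, an intersecting family of k-subsets of an n-element set has size at most C(n − 1, k − 1), with equality for 'star' families {A ⊆ [n] : |A| = k, i ∈ A} (fix an element i). For n = 411, k = 8: C(410, 7) = 367023288800520.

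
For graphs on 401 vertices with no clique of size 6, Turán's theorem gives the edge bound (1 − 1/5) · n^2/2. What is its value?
Turán density bound = (4/5) · 401^2/2 = 321602/5 ≈ 64320.4

Turán's theorem: ex(n, K_{r+1}) is achieved by the complete r-partite Turán graph T(n, r) with parts as balanced as possible, and is at most (1 − 1/r) · n^2/2. For r = 5, n = 401: the density bound is (4/5) · 160801/2 = 321602/5 ≈ 64320.4. The integer-valued extremum is e(T(401, 5)) = 64320, which is strictly less than the density bound 321602/5 since 5 ∤ 401 (the parts of T(401, 5) cannot all be equal).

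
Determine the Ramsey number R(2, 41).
R(2, 41) = 41

R(2, k) = k for all k ≥ 2: in a 2-colouring of K_k, either some edge is red (a red K_2) or all edges are blue (a blue K_k). And K_{40} coloured all-blue has no blue K_41, so R(2, 41) > 40. Hence R(2, 41) = 41.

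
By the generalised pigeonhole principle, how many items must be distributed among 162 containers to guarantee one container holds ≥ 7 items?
n = (7 − 1)·162 + 1 = 973

By the generalised pigeonhole principle, to guarantee some box contains ≥ r objects we need more than (r − 1) · k objects total. Threshold: n = (r − 1) · k + 1. With r = 7 and k = 162: n = 6 · 162 + 1 = 972 + 1 = 973. For n = 972 = 6 · 162, we can put exactly 6 objects in every box, avoiding 7 in any single one — so 973 is tight.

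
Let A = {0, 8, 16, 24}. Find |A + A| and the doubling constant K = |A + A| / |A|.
K = |A + A| / |A| = 7/4

Enumerate A + A = {a + b : a, b ∈ A}. With |A| = 4, there are |A|^2 = 16 ordered sum pairs; collecting distinct values, A + A = {0, 8, 16, 24, 32, 40, 48}, so |A + A| = 7. Thus K = 7/4. Here |A + A| = 2|A| − 1 = 7, the minimum possible — so K = 7/4 is minimal, which holds iff A is an arithmetic progression.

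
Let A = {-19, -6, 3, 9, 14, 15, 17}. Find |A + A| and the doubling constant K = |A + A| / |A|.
K = |A + A| / |A| = 27/7

Enumerate A + A = {a + b : a, b ∈ A}. With |A| = 7, there are |A|^2 = 49 ordered sum pairs; collecting distinct values, A + A = {-38, -25, -16, -12, -10, -5, -4, -3, -2, 3, 6, 8, 9, 11, 12, 17, 18, 20, 23, 24, 26, 28, 29, 30, 31, 32, 34}, so |A + A| = 27. Thus K = 27/7. For comparison, the minimum possible |A + A| over all 7-element sets is 2·7 − 1 = 13 (so min K = 13/7), attained only by arithmetic progressions.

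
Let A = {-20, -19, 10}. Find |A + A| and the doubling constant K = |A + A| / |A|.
K = |A + A| / |A| = 6/3 = 2

Enumerate A + A = {a + b : a, b ∈ A}. With |A| = 3, there are |A|^2 = 9 ordered sum pairs; collecting distinct values, A + A = {-40, -39, -38, -10, -9, 20}, so |A + A| = 6. Thus K = 6/3 = 2. For comparison, the minimum possible |A + A| over all 3-element sets is 2·3 − 1 = 5 (so min K = 5/3), attained only by arithmetic progressions.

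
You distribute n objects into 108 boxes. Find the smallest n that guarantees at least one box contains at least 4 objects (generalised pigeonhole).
n = (4 − 1)·108 + 1 = 325

By the generalised pigeonhole principle, to guarantee some box contains ≥ r objects we need more than (r − 1) · k objects total. Threshold: n = (r − 1) · k + 1. With r = 4 and k = 108: n = 3 · 108 + 1 = 324 + 1 = 325. For n = 324 = 3 · 108, we can put exactly 3 objects in every box, avoiding 4 in any single one — so 325 is tight.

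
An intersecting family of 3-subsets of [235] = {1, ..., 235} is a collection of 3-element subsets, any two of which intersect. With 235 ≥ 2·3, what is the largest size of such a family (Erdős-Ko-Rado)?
max |F| = C(234, 2) = 27261

The Erdős-Ko-Rado theorem states: for n ≥ 2k, an intersecting family of k-subsets of an n-element set has size at most C(n − 1, k − 1), with equality for 'star' families {A ⊆ [n] : |A| = k, i ∈ A} (fix an element i). For n = 235, k = 3: C(234, 2) = 27261.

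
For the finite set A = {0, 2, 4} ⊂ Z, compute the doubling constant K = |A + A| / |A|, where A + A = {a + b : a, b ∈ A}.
K = |A + A| / |A| = 5/3

Enumerate A + A = {a + b : a, b ∈ A}. With |A| = 3, there are |A|^2 = 9 ordered sum pairs; collecting distinct values, A + A = {0, 2, 4, 6, 8}, so |A + A| = 5. Thus K = 5/3. Here |A + A| = 2|A| − 1 = 5, the minimum possible — so K = 5/3 is minimal, which holds iff A is an arithmetic progression.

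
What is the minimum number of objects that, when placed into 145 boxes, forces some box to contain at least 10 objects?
n = (10 − 1)·145 + 1 = 1306

By the generalised pigeonhole principle, to guarantee some box contains ≥ r objects we need more than (r − 1) · k objects total. Threshold: n = (r − 1) · k + 1. With r = 10 and k = 145: n = 9 · 145 + 1 = 1305 + 1 = 1306. For n = 1305 = 9 · 145, we can put exactly 9 objects in every box, avoiding 10 in any single one — so 1306 is tight.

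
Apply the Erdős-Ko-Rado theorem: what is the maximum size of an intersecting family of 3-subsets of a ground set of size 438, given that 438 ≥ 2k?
max |F| = C(437, 2) = 95266

Erdős-Ko-Rado (1961): when n ≥ 2k, max |F| = C(n−1, k−1). The bound is attained by the star {A : i ∈ A} for any fixed i ∈ [n]. Here C(438−1, 3−1) = C(437, 2) = 95266.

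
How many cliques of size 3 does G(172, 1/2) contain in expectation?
E[# K_3] = C(172, 3) · (1/2)^C(3, 2) = 833340 / 2^3 = 208335/2 = 104167.5

For each 3-subset S of vertices (there are C(172, 3) = 833340 such S), let X_S = 1 if S induces a K_3 (all C(3, 2) = 3 edges present). Then P(X_S = 1) = (1/2)^3 = 1/8. By linearity of expectation, E[# K_3] = C(172, 3) · (1/2)^3 = 833340 / 8 = 208335/2 = 104167.5.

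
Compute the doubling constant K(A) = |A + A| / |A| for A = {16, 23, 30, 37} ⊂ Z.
K = |A + A| / |A| = 7/4

Enumerate A + A = {a + b : a, b ∈ A}. With |A| = 4, there are |A|^2 = 16 ordered sum pairs; collecting distinct values, A + A = {32, 39, 46, 53, 60, 67, 74}, so |A + A| = 7. Thus K = 7/4. Here |A + A| = 2|A| − 1 = 7, the minimum possible — so K = 7/4 is minimal, which holds iff A is an arithmetic progression.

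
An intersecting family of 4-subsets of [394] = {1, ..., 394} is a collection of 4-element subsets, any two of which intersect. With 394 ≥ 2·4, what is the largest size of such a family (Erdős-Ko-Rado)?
max |F| = C(393, 3) = 10039316

Erdős-Ko-Rado (1961): when n ≥ 2k, max |F| = C(n−1, k−1). The bound is attained by the star {A : i ∈ A} for any fixed i ∈ [n]. Here C(394−1, 4−1) = C(393, 3) = 10039316.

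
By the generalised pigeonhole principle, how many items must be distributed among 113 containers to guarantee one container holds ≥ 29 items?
n = (29 − 1)·113 + 1 = 3165

By the generalised pigeonhole principle, to guarantee some box contains ≥ r objects we need more than (r − 1) · k objects total. Threshold: n = (r − 1) · k + 1. With r = 29 and k = 113: n = 28 · 113 + 1 = 3164 + 1 = 3165. For n = 3164 = 28 · 113, we can put exactly 28 objects in every box, avoiding 29 in any single one — so 3165 is tight.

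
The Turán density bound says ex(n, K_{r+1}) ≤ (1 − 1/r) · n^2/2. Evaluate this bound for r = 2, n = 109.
Turán density bound = (1/2) · 109^2/2 = 11881/4 ≈ 2970.25

Turán's theorem: ex(n, K_{r+1}) is achieved by the complete r-partite Turán graph T(n, r) with parts as balanced as possible, and is at most (1 − 1/r) · n^2/2. For r = 2, n = 109: the density bound is (1/2) · 11881/2 = 11881/4 ≈ 2970.25. The integer-valued extremum is e(T(109, 2)) = 2970, which is strictly less than the density bound 11881/4 since 2 ∤ 109 (the parts of T(109, 2) cannot all be equal).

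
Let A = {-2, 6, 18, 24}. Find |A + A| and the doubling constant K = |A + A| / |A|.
K = |A + A| / |A| = 10/4 = 5/2

Enumerate A + A = {a + b : a, b ∈ A}. With |A| = 4, there are |A|^2 = 16 ordered sum pairs; collecting distinct values, A + A = {-4, 4, 12, 16, 22, 24, 30, 36, 42, 48}, so |A + A| = 10. Thus K = 10/4 = 5/2. For comparison, the minimum possible |A + A| over all 4-element sets is 2·4 − 1 = 7 (so min K = 7/4), attained only by arithmetic progressions.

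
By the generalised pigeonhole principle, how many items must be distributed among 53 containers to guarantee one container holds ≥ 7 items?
n = (7 − 1)·53 + 1 = 319

By the generalised pigeonhole principle, to guarantee some box contains ≥ r objects we need more than (r − 1) · k objects total. Threshold: n = (r − 1) · k + 1. With r = 7 and k = 53: n = 6 · 53 + 1 = 318 + 1 = 319. For n = 318 = 6 · 53, we can put exactly 6 objects in every box, avoiding 7 in any single one — so 319 is tight.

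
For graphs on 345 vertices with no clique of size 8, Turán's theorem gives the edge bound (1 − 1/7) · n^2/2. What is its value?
Turán density bound = (6/7) · 345^2/2 = 357075/7 ≈ 51010.7143

Turán's theorem: ex(n, K_{r+1}) is achieved by the complete r-partite Turán graph T(n, r) with parts as balanced as possible, and is at most (1 − 1/r) · n^2/2. For r = 7, n = 345: the density bound is (6/7) · 119025/2 = 357075/7 ≈ 51010.7143. The integer-valued extremum is e(T(345, 7)) = 51010, which is strictly less than the density bound 357075/7 since 7 ∤ 345 (the parts of T(345, 7) cannot all be equal).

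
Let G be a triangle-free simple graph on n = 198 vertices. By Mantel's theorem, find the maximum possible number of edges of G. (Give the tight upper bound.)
ex(198, K_3) = ⌊198^2/4⌋ = 9801

Mantel (1907): a triangle-free graph on n vertices has at most ⌊n^2/4⌋ edges, with equality for the complete bipartite graph K_{⌊n/2⌋, ⌈n/2⌉}. For n = 198: ⌊198^2/4⌋ = ⌊39204/4⌋ = 9801. The extremal graph is K_{99, 99}, which has 99·99 = 9801 edges.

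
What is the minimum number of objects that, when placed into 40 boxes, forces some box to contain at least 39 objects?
n = (39 − 1)·40 + 1 = 1521

By the generalised pigeonhole principle, to guarantee some box contains ≥ r objects we need more than (r − 1) · k objects total. Threshold: n = (r − 1) · k + 1. With r = 39 and k = 40: n = 38 · 40 + 1 = 1520 + 1 = 1521. For n = 1520 = 38 · 40, we can put exactly 38 objects in every box, avoiding 39 in any single one — so 1521 is tight.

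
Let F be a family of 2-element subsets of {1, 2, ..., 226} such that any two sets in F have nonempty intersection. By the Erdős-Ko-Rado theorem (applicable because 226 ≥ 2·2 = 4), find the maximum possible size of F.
max |F| = C(225, 1) = 225

Erdős-Ko-Rado (1961): when n ≥ 2k, max |F| = C(n−1, k−1). The bound is attained by the star {A : i ∈ A} for any fixed i ∈ [n]. Here C(226−1, 2−1) = C(225, 1) = 225.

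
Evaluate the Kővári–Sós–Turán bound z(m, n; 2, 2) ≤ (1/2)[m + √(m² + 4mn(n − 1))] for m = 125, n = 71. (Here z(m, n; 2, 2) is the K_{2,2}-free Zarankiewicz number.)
z(125, 71; 2, 2) ≤ (1/2)[125 + √(125² + 4·125·71·70)] = (1/2)[125 + √2500625] = 853.1682

Kővári–Sós–Turán: let r_1, ..., r_125 be the row sums and z = Σ r_i the total number of 1s. Each pair of columns can share at most one row with both entries 1 (else a 2×2 all-ones block appears), so Σ_i C(r_i, 2) ≤ C(71, 2) = 2485. By convexity Σ_i C(r_i, 2) ≥ 125·C(z/125, 2) = z(z − 125)/(2·125), giving z² − 125z − 125·71·70 ≤ 0 and hence z ≤ (1/2)[125 + √(15625 + 4·621250)] = (1/2)[125 + √2500625] ≈ (1/2)(125 + 1581.3365) = 853.1682.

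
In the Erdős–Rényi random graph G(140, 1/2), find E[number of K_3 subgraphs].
E[# K_3] = C(140, 3) · (1/2)^C(3, 2) = 447580 / 2^3 = 111895/2 = 55947.5

For each 3-subset S of vertices (there are C(140, 3) = 447580 such S), let X_S = 1 if S induces a K_3 (all C(3, 2) = 3 edges present). Then P(X_S = 1) = (1/2)^3 = 1/8. By linearity of expectation, E[# K_3] = C(140, 3) · (1/2)^3 = 447580 / 8 = 111895/2 = 55947.5.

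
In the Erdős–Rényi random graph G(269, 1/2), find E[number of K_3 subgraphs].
E[# K_3] = C(269, 3) · (1/2)^C(3, 2) = 3208094 / 2^3 = 1604047/4 = 401011.75

For each 3-subset S of vertices (there are C(269, 3) = 3208094 such S), let X_S = 1 if S induces a K_3 (all C(3, 2) = 3 edges present). Then P(X_S = 1) = (1/2)^3 = 1/8. By linearity of expectation, E[# K_3] = C(269, 3) · (1/2)^3 = 3208094 / 8 = 1604047/4 = 401011.75.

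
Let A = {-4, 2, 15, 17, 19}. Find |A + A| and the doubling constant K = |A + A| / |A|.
K = |A + A| / |A| = 14/5

Enumerate A + A = {a + b : a, b ∈ A}. With |A| = 5, there are |A|^2 = 25 ordered sum pairs; collecting distinct values, A + A = {-8, -2, 4, 11, 13, 15, 17, 19, 21, 30, 32, 34, 36, 38}, so |A + A| = 14. Thus K = 14/5. For comparison, the minimum possible |A + A| over all 5-element sets is 2·5 − 1 = 9 (so min K = 9/5), attained only by arithmetic progressions.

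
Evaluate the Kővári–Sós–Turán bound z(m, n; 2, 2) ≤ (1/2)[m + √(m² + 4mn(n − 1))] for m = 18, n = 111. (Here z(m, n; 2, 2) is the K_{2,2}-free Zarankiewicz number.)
z(18, 111; 2, 2) ≤ (1/2)[18 + √(18² + 4·18·111·110)] = (1/2)[18 + √879444] = 477.8934

Kővári–Sós–Turán: let r_1, ..., r_18 be the row sums and z = Σ r_i the total number of 1s. Each pair of columns can share at most one row with both entries 1 (else a 2×2 all-ones block appears), so Σ_i C(r_i, 2) ≤ C(111, 2) = 6105. By convexity Σ_i C(r_i, 2) ≥ 18·C(z/18, 2) = z(z − 18)/(2·18), giving z² − 18z − 18·111·110 ≤ 0 and hence z ≤ (1/2)[18 + √(324 + 4·219780)] = (1/2)[18 + √879444] ≈ (1/2)(18 + 937.7868) = 477.8934.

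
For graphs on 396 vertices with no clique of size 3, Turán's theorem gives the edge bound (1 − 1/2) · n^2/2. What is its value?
Turán density bound = (1/2) · 396^2/2 = 39204

Turán's theorem: ex(n, K_{r+1}) is achieved by the complete r-partite Turán graph T(n, r) with parts as balanced as possible, and is at most (1 − 1/r) · n^2/2. For r = 2, n = 396: the density bound is (1/2) · 156816/2 = 39204. Since 2 ∣ 396, the Turán graph T(396, 2) has parts of equal size 198, and its edge count e(T(396, 2)) = 39204 attains the density bound exactly.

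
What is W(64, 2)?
W(64, 2) = 64 + 1 = 65

A 2-term AP is any pair of integers, so a monochromatic 2-AP exists iff some colour is used at least twice. With 64 colours, the colouring i ↦ i on {1, ..., 64} uses each colour once, avoiding any monochromatic pair, so W(64, 2) > 64. For {1, ..., 65}, pigeonhole forces two integers of the same colour, which form a monochromatic 2-AP. Hence W(64, 2) = 65.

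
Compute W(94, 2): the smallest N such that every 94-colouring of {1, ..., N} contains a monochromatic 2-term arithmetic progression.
W(94, 2) = 94 + 1 = 95

A 2-term AP is any pair of integers, so a monochromatic 2-AP exists iff some colour is used at least twice. With 94 colours, the colouring i ↦ i on {1, ..., 94} uses each colour once, avoiding any monochromatic pair, so W(94, 2) > 94. For {1, ..., 95}, pigeonhole forces two integers of the same colour, which form a monochromatic 2-AP. Hence W(94, 2) = 95.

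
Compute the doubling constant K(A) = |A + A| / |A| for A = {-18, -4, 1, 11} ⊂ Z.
K = |A + A| / |A| = 10/4 = 5/2

Enumerate A + A = {a + b : a, b ∈ A}. With |A| = 4, there are |A|^2 = 16 ordered sum pairs; collecting distinct values, A + A = {-36, -22, -17, -8, -7, -3, 2, 7, 12, 22}, so |A + A| = 10. Thus K = 10/4 = 5/2. For comparison, the minimum possible |A + A| over all 4-element sets is 2·4 − 1 = 7 (so min K = 7/4), attained only by arithmetic progressions.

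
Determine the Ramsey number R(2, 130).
R(2, 130) = 130

R(2, k) = k for all k ≥ 2: in a 2-colouring of K_k, either some edge is red (a red K_2) or all edges are blue (a blue K_k). And K_{129} coloured all-blue has no blue K_130, so R(2, 130) > 129. Hence R(2, 130) = 130.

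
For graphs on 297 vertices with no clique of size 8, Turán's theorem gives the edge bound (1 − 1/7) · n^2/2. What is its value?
Turán density bound = (6/7) · 297^2/2 = 264627/7 ≈ 37803.8571

Turán's theorem: ex(n, K_{r+1}) is achieved by the complete r-partite Turán graph T(n, r) with parts as balanced as possible, and is at most (1 − 1/r) · n^2/2. For r = 7, n = 297: the density bound is (6/7) · 88209/2 = 264627/7 ≈ 37803.8571. The integer-valued extremum is e(T(297, 7)) = 37803, which is strictly less than the density bound 264627/7 since 7 ∤ 297 (the parts of T(297, 7) cannot all be equal).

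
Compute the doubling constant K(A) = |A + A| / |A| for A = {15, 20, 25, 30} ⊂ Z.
K = |A + A| / |A| = 7/4

Enumerate A + A = {a + b : a, b ∈ A}. With |A| = 4, there are |A|^2 = 16 ordered sum pairs; collecting distinct values, A + A = {30, 35, 40, 45, 50, 55, 60}, so |A + A| = 7. Thus K = 7/4. Here |A + A| = 2|A| − 1 = 7, the minimum possible — so K = 7/4 is minimal, which holds iff A is an arithmetic progression.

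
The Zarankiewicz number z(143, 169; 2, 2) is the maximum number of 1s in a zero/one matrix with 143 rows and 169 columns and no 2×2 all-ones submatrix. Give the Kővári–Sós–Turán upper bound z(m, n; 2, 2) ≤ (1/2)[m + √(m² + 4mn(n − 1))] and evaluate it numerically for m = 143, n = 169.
z(143, 169; 2, 2) ≤ (1/2)[143 + √(143² + 4·143·169·168)] = (1/2)[143 + √16260673] = 2087.7262

Kővári–Sós–Turán: let r_1, ..., r_143 be the row sums and z = Σ r_i the total number of 1s. Each pair of columns can share at most one row with both entries 1 (else a 2×2 all-ones block appears), so Σ_i C(r_i, 2) ≤ C(169, 2) = 14196. By convexity Σ_i C(r_i, 2) ≥ 143·C(z/143, 2) = z(z − 143)/(2·143), giving z² − 143z − 143·169·168 ≤ 0 and hence z ≤ (1/2)[143 + √(20449 + 4·4060056)] = (1/2)[143 + √16260673] ≈ (1/2)(143 + 4032.4525) = 2087.7262.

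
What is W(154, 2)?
W(154, 2) = 154 + 1 = 155

A 2-term AP is any pair of integers, so a monochromatic 2-AP exists iff some colour is used at least twice. With 154 colours, the colouring i ↦ i on {1, ..., 154} uses each colour once, avoiding any monochromatic pair, so W(154, 2) > 154. For {1, ..., 155}, pigeonhole forces two integers of the same colour, which form a monochromatic 2-AP. Hence W(154, 2) = 155.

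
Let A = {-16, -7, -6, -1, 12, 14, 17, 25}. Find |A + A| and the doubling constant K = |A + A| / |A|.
K = |A + A| / |A| = 33/8

Enumerate A + A = {a + b : a, b ∈ A}. With |A| = 8, there are |A|^2 = 64 ordered sum pairs; collecting distinct values, A + A = {-32, -23, -22, -17, -14, -13, -12, -8, -7, -4, -2, 1, 5, 6, 7, 8, 9, 10, 11, 13, 16, 18, 19, 24, 26, 28, 29, 31, 34, 37, 39, 42, 50}, so |A + A| = 33. Thus K = 33/8. For comparison, the minimum possible |A + A| over all 8-element sets is 2·8 − 1 = 15 (so min K = 15/8), attained only by arithmetic progressions.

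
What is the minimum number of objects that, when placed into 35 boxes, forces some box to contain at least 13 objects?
n = (13 − 1)·35 + 1 = 421

By the generalised pigeonhole principle, to guarantee some box contains ≥ r objects we need more than (r − 1) · k objects total. Threshold: n = (r − 1) · k + 1. With r = 13 and k = 35: n = 12 · 35 + 1 = 420 + 1 = 421. For n = 420 = 12 · 35, we can put exactly 12 objects in every box, avoiding 13 in any single one — so 421 is tight.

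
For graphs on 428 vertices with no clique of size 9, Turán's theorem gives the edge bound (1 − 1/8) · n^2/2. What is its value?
Turán density bound = (7/8) · 428^2/2 = 80143

Turán's theorem: ex(n, K_{r+1}) is achieved by the complete r-partite Turán graph T(n, r) with parts as balanced as possible, and is at most (1 − 1/r) · n^2/2. For r = 8, n = 428: the density bound is (7/8) · 183184/2 = 80143. The integer-valued extremum is e(T(428, 8)) = 80142, which is strictly less than the density bound 80143 since 8 ∤ 428 (the parts of T(428, 8) cannot all be equal).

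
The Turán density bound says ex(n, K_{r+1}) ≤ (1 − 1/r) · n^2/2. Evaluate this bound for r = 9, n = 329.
Turán density bound = (8/9) · 329^2/2 = 432964/9 ≈ 48107.1111

Turán's theorem: ex(n, K_{r+1}) is achieved by the complete r-partite Turán graph T(n, r) with parts as balanced as possible, and is at most (1 − 1/r) · n^2/2. For r = 9, n = 329: the density bound is (8/9) · 108241/2 = 432964/9 ≈ 48107.1111. The integer-valued extremum is e(T(329, 9)) = 48106, which is strictly less than the density bound 432964/9 since 9 ∤ 329 (the parts of T(329, 9) cannot all be equal).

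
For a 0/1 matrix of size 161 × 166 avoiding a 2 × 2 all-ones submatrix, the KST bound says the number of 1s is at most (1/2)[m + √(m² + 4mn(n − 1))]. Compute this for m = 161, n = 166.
z(161, 166; 2, 2) ≤ (1/2)[161 + √(161² + 4·161·166·165)] = (1/2)[161 + √17665081] = 2181.9924

Kővári–Sós–Turán: let r_1, ..., r_161 be the row sums and z = Σ r_i the total number of 1s. Each pair of columns can share at most one row with both entries 1 (else a 2×2 all-ones block appears), so Σ_i C(r_i, 2) ≤ C(166, 2) = 13695. By convexity Σ_i C(r_i, 2) ≥ 161·C(z/161, 2) = z(z − 161)/(2·161), giving z² − 161z − 161·166·165 ≤ 0 and hence z ≤ (1/2)[161 + √(25921 + 4·4409790)] = (1/2)[161 + √17665081] ≈ (1/2)(161 + 4202.9848) = 2181.9924.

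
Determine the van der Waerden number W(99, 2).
W(99, 2) = 99 + 1 = 100

A 2-term AP is any pair of integers, so a monochromatic 2-AP exists iff some colour is used at least twice. With 99 colours, the colouring i ↦ i on {1, ..., 99} uses each colour once, avoiding any monochromatic pair, so W(99, 2) > 99. For {1, ..., 100}, pigeonhole forces two integers of the same colour, which form a monochromatic 2-AP. Hence W(99, 2) = 100.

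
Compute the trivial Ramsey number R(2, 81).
R(2, 81) = 81

R(2, k) = k for all k ≥ 2: in a 2-colouring of K_k, either some edge is red (a red K_2) or all edges are blue (a blue K_k). And K_{80} coloured all-blue has no blue K_81, so R(2, 81) > 80. Hence R(2, 81) = 81.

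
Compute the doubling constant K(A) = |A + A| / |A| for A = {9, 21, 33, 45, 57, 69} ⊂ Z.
K = |A + A| / |A| = 11/6

Enumerate A + A = {a + b : a, b ∈ A}. With |A| = 6, there are |A|^2 = 36 ordered sum pairs; collecting distinct values, A + A = {18, 30, 42, 54, 66, 78, 90, 102, 114, 126, 138}, so |A + A| = 11. Thus K = 11/6. Here |A + A| = 2|A| − 1 = 11, the minimum possible — so K = 11/6 is minimal, which holds iff A is an arithmetic progression.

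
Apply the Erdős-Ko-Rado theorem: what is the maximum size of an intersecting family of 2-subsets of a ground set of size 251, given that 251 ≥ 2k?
max |F| = C(250, 1) = 250

Erdős-Ko-Rado (1961): when n ≥ 2k, max |F| = C(n−1, k−1). The bound is attained by the star {A : i ∈ A} for any fixed i ∈ [n]. Here C(251−1, 2−1) = C(250, 1) = 250.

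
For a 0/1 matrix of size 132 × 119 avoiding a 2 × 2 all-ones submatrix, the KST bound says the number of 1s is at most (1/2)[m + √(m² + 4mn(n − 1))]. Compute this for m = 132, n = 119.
z(132, 119; 2, 2) ≤ (1/2)[132 + √(132² + 4·132·119·118)] = (1/2)[132 + √7431600] = 1429.0481

Kővári–Sós–Turán: let r_1, ..., r_132 be the row sums and z = Σ r_i the total number of 1s. Each pair of columns can share at most one row with both entries 1 (else a 2×2 all-ones block appears), so Σ_i C(r_i, 2) ≤ C(119, 2) = 7021. By convexity Σ_i C(r_i, 2) ≥ 132·C(z/132, 2) = z(z − 132)/(2·132), giving z² − 132z − 132·119·118 ≤ 0 and hence z ≤ (1/2)[132 + √(17424 + 4·1853544)] = (1/2)[132 + √7431600] ≈ (1/2)(132 + 2726.0961) = 1429.0481.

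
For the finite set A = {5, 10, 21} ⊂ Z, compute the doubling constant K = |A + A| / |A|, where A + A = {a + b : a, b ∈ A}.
K = |A + A| / |A| = 6/3 = 2

Enumerate A + A = {a + b : a, b ∈ A}. With |A| = 3, there are |A|^2 = 9 ordered sum pairs; collecting distinct values, A + A = {10, 15, 20, 26, 31, 42}, so |A + A| = 6. Thus K = 6/3 = 2. For comparison, the minimum possible |A + A| over all 3-element sets is 2·3 − 1 = 5 (so min K = 5/3), attained only by arithmetic progressions.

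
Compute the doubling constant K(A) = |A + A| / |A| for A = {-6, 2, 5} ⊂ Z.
K = |A + A| / |A| = 6/3 = 2

Enumerate A + A = {a + b : a, b ∈ A}. With |A| = 3, there are |A|^2 = 9 ordered sum pairs; collecting distinct values, A + A = {-12, -4, -1, 4, 7, 10}, so |A + A| = 6. Thus K = 6/3 = 2. For comparison, the minimum possible |A + A| over all 3-element sets is 2·3 − 1 = 5 (so min K = 5/3), attained only by arithmetic progressions.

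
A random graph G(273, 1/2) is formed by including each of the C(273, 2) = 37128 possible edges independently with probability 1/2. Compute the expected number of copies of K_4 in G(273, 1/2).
E[# K_4] = C(273, 4) · (1/2)^C(4, 2) = 226387980 / 2^6 = 56596995/16 = 3537312.1875

For each 4-subset S of vertices (there are C(273, 4) = 226387980 such S), let X_S = 1 if S induces a K_4 (all C(4, 2) = 6 edges present). Then P(X_S = 1) = (1/2)^6 = 1/64. By linearity of expectation, E[# K_4] = C(273, 4) · (1/2)^6 = 226387980 / 64 = 56596995/16 = 3537312.1875.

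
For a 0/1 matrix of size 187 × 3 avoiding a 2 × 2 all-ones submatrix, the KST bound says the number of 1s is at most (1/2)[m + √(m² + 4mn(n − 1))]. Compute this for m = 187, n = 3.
z(187, 3; 2, 2) ≤ (1/2)[187 + √(187² + 4·187·3·2)] = (1/2)[187 + √39457] = 192.8189

Kővári–Sós–Turán: let r_1, ..., r_187 be the row sums and z = Σ r_i the total number of 1s. Each pair of columns can share at most one row with both entries 1 (else a 2×2 all-ones block appears), so Σ_i C(r_i, 2) ≤ C(3, 2) = 3. By convexity Σ_i C(r_i, 2) ≥ 187·C(z/187, 2) = z(z − 187)/(2·187), giving z² − 187z − 187·3·2 ≤ 0 and hence z ≤ (1/2)[187 + √(34969 + 4·1122)] = (1/2)[187 + √39457] ≈ (1/2)(187 + 198.6379) = 192.8189.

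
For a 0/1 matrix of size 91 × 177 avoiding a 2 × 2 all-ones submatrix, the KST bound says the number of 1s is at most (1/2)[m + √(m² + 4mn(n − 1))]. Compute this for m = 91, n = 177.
z(91, 177; 2, 2) ≤ (1/2)[91 + √(91² + 4·91·177·176)] = (1/2)[91 + √11347609] = 1729.8106

Kővári–Sós–Turán: let r_1, ..., r_91 be the row sums and z = Σ r_i the total number of 1s. Each pair of columns can share at most one row with both entries 1 (else a 2×2 all-ones block appears), so Σ_i C(r_i, 2) ≤ C(177, 2) = 15576. By convexity Σ_i C(r_i, 2) ≥ 91·C(z/91, 2) = z(z − 91)/(2·91), giving z² − 91z − 91·177·176 ≤ 0 and hence z ≤ (1/2)[91 + √(8281 + 4·2834832)] = (1/2)[91 + √11347609] ≈ (1/2)(91 + 3368.6212) = 1729.8106.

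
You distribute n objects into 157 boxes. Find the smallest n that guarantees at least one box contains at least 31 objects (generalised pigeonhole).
n = (31 − 1)·157 + 1 = 4711

By the generalised pigeonhole principle, to guarantee some box contains ≥ r objects we need more than (r − 1) · k objects total. Threshold: n = (r − 1) · k + 1. With r = 31 and k = 157: n = 30 · 157 + 1 = 4710 + 1 = 4711. For n = 4710 = 30 · 157, we can put exactly 30 objects in every box, avoiding 31 in any single one — so 4711 is tight.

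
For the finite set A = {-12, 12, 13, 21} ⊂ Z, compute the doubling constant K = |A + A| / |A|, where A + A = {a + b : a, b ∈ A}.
K = |A + A| / |A| = 10/4 = 5/2

Enumerate A + A = {a + b : a, b ∈ A}. With |A| = 4, there are |A|^2 = 16 ordered sum pairs; collecting distinct values, A + A = {-24, 0, 1, 9, 24, 25, 26, 33, 34, 42}, so |A + A| = 10. Thus K = 10/4 = 5/2. For comparison, the minimum possible |A + A| over all 4-element sets is 2·4 − 1 = 7 (so min K = 7/4), attained only by arithmetic progressions.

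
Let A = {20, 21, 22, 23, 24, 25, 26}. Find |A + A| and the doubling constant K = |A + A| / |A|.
K = |A + A| / |A| = 13/7

Enumerate A + A = {a + b : a, b ∈ A}. With |A| = 7, there are |A|^2 = 49 ordered sum pairs; collecting distinct values, A + A = {40, 41, 42, 43, 44, 45, 46, 47, 48, 49, 50, 51, 52}, so |A + A| = 13. Thus K = 13/7. Here |A + A| = 2|A| − 1 = 13, the minimum possible — so K = 13/7 is minimal, which holds iff A is an arithmetic progression.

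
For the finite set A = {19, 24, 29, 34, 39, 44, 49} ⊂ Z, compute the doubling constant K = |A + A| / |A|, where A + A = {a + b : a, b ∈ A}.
K = |A + A| / |A| = 13/7

Enumerate A + A = {a + b : a, b ∈ A}. With |A| = 7, there are |A|^2 = 49 ordered sum pairs; collecting distinct values, A + A = {38, 43, 48, 53, 58, 63, 68, 73, 78, 83, 88, 93, 98}, so |A + A| = 13. Thus K = 13/7. Here |A + A| = 2|A| − 1 = 13, the minimum possible — so K = 13/7 is minimal, which holds iff A is an arithmetic progression.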